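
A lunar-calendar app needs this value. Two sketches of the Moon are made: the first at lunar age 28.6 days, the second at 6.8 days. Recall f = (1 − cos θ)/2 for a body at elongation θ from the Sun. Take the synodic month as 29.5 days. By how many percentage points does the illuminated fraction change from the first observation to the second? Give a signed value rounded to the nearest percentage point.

+43 pp

First observation: θ = 360°·28.6/29.5 = 349.0°, so f = 0.009.
Second observation: θ = 83.0°, f = 0.439.
Δf = 0.439 − 0.009 = +0.430, i.e. +43 pp.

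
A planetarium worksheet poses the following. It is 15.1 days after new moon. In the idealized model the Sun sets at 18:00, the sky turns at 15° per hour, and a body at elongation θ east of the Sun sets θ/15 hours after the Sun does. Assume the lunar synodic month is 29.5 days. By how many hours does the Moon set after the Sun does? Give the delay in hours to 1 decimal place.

The Moon has covered 15.1/29.5 of its cycle, so θ ≈ 360° × 15.1/29.5 = 184.3°.
Delay after the Sun = 184.3° / (15°/h) ≈ 12.28 h.
So the Moon sets 12.28 h after the Sun.

12.3 h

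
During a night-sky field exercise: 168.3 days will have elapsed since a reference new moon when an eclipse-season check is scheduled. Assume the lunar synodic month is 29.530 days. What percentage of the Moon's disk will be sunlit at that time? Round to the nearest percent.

Reduce mod P: 168.3 − 5×29.530 = 20.65 d into the current lunation.
The Moon has covered 20.65/29.530 of its cycle, so θ ≈ 360° × 20.65/29.530 = 251.7°.
cos 251.7° = (-0.313), so f = (1 − (-0.313))/2 = 0.657, so 66%.

66%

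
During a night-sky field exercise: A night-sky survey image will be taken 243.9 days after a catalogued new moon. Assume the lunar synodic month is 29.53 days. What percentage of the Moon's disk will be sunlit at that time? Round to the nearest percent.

Reduce mod P: 243.9 − 8×29.53 = 7.66 d into the current lunation.
Elongation θ = 360° × 7.66/29.53 ≈ 93.4°.
cos 93.4° = (-0.059), so f = (1 − (-0.059))/2 = 0.530, so 53%.

53%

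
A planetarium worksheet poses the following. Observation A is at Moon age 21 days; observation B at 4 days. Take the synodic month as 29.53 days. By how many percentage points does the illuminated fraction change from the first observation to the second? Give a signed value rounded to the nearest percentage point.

-45 percentage points

θ₁ = 360° × 21/29.53 = 256.0°, f₁ = (1 − cos θ₁)/2 = 0.621.
θ₂ = 360° × 4/29.53 = 48.8°, f₂ = (1 − cos θ₂)/2 = 0.170.
Change = f₂ − f₁ = -0.450 → -45 percentage points.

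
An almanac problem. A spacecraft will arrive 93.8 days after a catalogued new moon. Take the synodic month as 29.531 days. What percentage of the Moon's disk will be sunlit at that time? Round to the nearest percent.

Reduce mod P: 93.8 − 3×29.531 = 5.21 d into the current lunation.
The Moon has covered 5.21/29.531 of its cycle, so θ ≈ 360° × 5.21/29.531 = 63.5°.
cos 63.5° = 0.447, so f = (1 − 0.447)/2 = 0.277, so 28%.

28%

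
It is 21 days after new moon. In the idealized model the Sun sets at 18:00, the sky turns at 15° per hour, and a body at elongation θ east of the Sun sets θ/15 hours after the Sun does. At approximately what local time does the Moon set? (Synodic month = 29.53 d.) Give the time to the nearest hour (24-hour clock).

Elongation θ = 360° × 21/29.53 ≈ 256.0°.
The Moon trails the Sun by θ/15 = 256.0/15 ≈ 17.07 hours.
18:00 + 17.07 h ≈ 11:04 → 11:00 to the nearest hour.

11:00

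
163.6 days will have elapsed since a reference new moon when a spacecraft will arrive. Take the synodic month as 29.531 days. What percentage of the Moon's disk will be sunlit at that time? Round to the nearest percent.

163.6 d spans 5 complete synodic months (5 × 29.531 = 147.66 d) plus 15.94 d.
The Moon has covered 15.94/29.531 of its cycle, so θ ≈ 360° × 15.94/29.531 = 194.4°.
cos 194.4° = (-0.969), so f = (1 − (-0.969))/2 = 0.984, so 98%.

98%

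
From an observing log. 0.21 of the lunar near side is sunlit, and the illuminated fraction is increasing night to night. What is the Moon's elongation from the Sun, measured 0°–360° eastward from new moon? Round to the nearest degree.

55°

Invert f = (1 − cos θ)/2 to get cos θ = 1 − 2(0.21) = 0.580, hence θ₀ = arccos 0.580 = 54.5°.
The Moon is waxing (0°–180°), so θ = 54.5° directly.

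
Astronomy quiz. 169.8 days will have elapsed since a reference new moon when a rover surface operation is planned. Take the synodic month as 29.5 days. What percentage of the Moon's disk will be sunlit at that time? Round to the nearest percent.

48%

169.8/29.5 = 5.756 lunations, so 5 complete cycles and 22.30 d into the next.
Elongation θ = 360° × 22.30/29.5 ≈ 272.1°.
With cos θ = 0.037, the lit fraction is (1 − 0.037)/2 ≈ 0.481, so 48%.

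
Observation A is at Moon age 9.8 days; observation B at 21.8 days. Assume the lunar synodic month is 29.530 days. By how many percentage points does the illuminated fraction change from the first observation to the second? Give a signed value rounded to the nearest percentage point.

-21 percentage points

First observation: θ = 360°·9.8/29.530 = 119.5°, so f = 0.746.
Second observation: θ = 265.8°, f = 0.537.
Δf = 0.537 − 0.746 = -0.209, i.e. -21 pp.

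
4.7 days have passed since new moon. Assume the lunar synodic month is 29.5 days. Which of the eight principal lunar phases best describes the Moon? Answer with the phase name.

waxing crescent

At 4.7/29.5 of the cycle, θ ≈ 57° — the waxing crescent range.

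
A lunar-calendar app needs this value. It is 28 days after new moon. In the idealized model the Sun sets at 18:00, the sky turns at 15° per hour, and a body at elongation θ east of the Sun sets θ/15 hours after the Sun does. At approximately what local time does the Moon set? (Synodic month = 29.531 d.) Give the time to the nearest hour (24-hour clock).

17:00

Elongation θ = 360° × 28/29.531 ≈ 341.3°.
The Moon trails the Sun by θ/15 = 341.3/15 ≈ 22.76 hours.
18:00 + 22.76 h ≈ 16:45 → 17:00 to the nearest hour.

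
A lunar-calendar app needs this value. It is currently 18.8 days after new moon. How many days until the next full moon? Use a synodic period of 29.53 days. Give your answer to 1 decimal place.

Full moon occurs at elongation 180°, i.e. at age 29.53 × 180/360 = 14.765 d.
Already past this cycle's full moon; the next is at 14.765 + 29.53 = 44.295 d, so 44.295 − 18.8 = 25.495 days.

25.5 days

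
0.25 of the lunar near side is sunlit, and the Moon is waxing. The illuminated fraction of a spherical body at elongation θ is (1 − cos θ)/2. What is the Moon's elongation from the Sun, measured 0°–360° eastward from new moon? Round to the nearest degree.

From f = (1 − cos θ)/2: cos θ = 1 − 2×0.25 = 0.500; arccos → 60.0°.
Waxing ⇒ before full, so θ = 60.0°.

60°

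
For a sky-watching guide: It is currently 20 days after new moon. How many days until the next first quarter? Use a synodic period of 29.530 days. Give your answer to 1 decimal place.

16.9 days

First quarter is 0.25 of the way through the cycle: age 0.25 × 29.530 = 7.383 d.
This lunation's first quarter (7.383 d) has passed, so add one period: 36.913 − 20 = 16.913 days.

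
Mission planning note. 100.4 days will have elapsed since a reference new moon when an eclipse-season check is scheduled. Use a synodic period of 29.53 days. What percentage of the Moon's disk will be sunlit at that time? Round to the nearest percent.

90%

100.4/29.53 = 3.400 lunations, so 3 complete cycles and 11.81 d into the next.
The Moon has covered 11.81/29.53 of its cycle, so θ ≈ 360° × 11.81/29.53 = 144.0°.
cos 144.0° = (-0.809), so f = (1 − (-0.809))/2 = 0.904, so 90%.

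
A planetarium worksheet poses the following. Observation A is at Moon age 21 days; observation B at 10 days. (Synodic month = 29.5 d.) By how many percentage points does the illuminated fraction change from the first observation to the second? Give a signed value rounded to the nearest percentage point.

First observation: θ = 360°·21/29.5 = 256.3°, so f = 0.619.
Second observation: θ = 122.0°, f = 0.765.
Δf = 0.765 − 0.619 = +0.147, i.e. +15 pp.

+15 pp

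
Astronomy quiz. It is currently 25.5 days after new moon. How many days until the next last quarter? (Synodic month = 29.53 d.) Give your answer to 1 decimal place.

26.2 days

Last quarter occurs at elongation 270°, i.e. at age 29.53 × 270/360 = 22.148 d.
Already past this cycle's last quarter; the next is at 22.148 + 29.53 = 51.678 d, so 51.678 − 25.5 = 26.178 days.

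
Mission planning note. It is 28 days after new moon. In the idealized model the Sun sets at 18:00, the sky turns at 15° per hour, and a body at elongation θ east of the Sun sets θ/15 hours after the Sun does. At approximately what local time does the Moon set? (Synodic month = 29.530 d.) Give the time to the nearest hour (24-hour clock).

17:00

Phase angle: θ = 360°·(28 d)/(29.530 d) = 341.3°.
Delay after the Sun = 341.3° / (15°/h) ≈ 22.76 h.
18:00 + 22.76 h ≈ 16:45 → 17:00 to the nearest hour.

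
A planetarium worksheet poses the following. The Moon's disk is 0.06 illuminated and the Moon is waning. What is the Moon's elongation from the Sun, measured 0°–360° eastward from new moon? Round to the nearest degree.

332°

Invert f = (1 − cos θ)/2 to get cos θ = 1 − 2(0.06) = 0.880, hence θ₀ = arccos 0.880 = 28.4°.
Since the Moon is past full (waning), take the reflex angle: θ = 360° − 28.4° = 331.6°.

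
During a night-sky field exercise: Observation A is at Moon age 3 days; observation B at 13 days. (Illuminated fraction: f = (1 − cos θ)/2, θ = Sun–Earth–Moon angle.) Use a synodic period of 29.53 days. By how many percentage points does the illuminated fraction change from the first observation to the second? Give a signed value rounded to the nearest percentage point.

+87 percentage points

First observation: θ = 360°·3/29.53 = 36.6°, so f = 0.098.
Second observation: θ = 158.5°, f = 0.965.
Δf = 0.965 − 0.098 = +0.867, i.e. +87 pp.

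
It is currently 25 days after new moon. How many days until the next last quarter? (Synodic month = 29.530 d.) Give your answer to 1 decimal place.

Last quarter is 0.75 of the way through the cycle: age 0.75 × 29.530 = 22.148 d.
Already past this cycle's last quarter; the next is at 22.148 + 29.530 = 51.678 d, so 51.678 − 25 = 26.678 days.

26.7 days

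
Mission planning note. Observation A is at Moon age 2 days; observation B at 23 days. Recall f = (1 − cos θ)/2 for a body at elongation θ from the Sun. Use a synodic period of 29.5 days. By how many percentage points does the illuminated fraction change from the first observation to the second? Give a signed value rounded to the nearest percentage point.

+36 percentage points

First observation: θ = 360°·2/29.5 = 24.4°, so f = 0.045.
Second observation: θ = 280.7°, f = 0.407.
Δf = 0.407 − 0.045 = +0.363, i.e. +36 pp.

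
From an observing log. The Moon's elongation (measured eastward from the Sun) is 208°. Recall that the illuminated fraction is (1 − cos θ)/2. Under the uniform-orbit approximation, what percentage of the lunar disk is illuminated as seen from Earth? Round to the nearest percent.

cos 208° = (-0.883), so f = (1 − (-0.883))/2 = 0.941, i.e. 94%.

94%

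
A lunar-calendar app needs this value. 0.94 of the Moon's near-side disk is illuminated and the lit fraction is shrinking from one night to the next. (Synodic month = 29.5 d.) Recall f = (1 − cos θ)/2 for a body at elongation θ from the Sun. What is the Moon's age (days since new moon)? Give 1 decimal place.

Invert f = (1 − cos θ)/2 to get cos θ = 1 − 2(0.94) = -0.880, hence θ₀ = arccos -0.880 = 151.6°.
Waning ⇒ past full, so θ = 360° − 151.6° = 208.4°.
At 360°/29.5 d per day, 208.4° corresponds to 17.07 days.

17.1 days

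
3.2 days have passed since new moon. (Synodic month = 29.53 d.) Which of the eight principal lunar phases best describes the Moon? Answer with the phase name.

waxing crescent

θ ≈ 360° × 3.2/29.53 = 39°, which falls in the waxing crescent sector.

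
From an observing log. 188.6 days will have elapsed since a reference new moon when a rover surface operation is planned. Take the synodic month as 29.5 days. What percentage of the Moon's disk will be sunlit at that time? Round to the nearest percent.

89%

Reduce mod P: 188.6 − 6×29.5 = 11.60 d into the current lunation.
Elongation θ = 360° × 11.60/29.5 ≈ 141.6°.
With cos θ = (-0.783), the lit fraction is (1 − (-0.783))/2 ≈ 0.892, so 89%.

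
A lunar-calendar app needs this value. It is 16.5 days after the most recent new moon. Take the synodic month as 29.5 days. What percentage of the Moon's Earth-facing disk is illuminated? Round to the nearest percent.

97%

The Moon has covered 16.5/29.5 of its cycle, so θ ≈ 360° × 16.5/29.5 = 201.4°.
cos 201.4° = (-0.931), so f = (1 − (-0.931))/2 = 0.966, so 97%.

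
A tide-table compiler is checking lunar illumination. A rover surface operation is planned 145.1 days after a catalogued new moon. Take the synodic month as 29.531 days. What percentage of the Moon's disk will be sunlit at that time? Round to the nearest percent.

Reduce mod P: 145.1 − 4×29.531 = 26.98 d into the current lunation.
Elongation θ = 360° × 26.98/29.531 ≈ 328.9°.
With cos θ = 0.856, the lit fraction is (1 − 0.856)/2 ≈ 0.072, so 7%.

7%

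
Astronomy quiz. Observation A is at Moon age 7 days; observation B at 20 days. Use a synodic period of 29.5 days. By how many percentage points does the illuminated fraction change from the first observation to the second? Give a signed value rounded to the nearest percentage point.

+26 pp

θ₁ = 360° × 7/29.5 = 85.4°, f₁ = (1 − cos θ₁)/2 = 0.460.
θ₂ = 360° × 20/29.5 = 244.1°, f₂ = (1 − cos θ₂)/2 = 0.719.
Change = f₂ − f₁ = +0.259 → +26 percentage points.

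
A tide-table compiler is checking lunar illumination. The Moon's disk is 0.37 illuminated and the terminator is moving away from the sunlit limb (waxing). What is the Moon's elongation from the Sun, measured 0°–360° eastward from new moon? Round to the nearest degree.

75°

Invert f = (1 − cos θ)/2 to get cos θ = 1 − 2(0.37) = 0.260, hence θ₀ = arccos 0.260 = 74.9°.
Before full moon the principal value applies: θ = 74.9°.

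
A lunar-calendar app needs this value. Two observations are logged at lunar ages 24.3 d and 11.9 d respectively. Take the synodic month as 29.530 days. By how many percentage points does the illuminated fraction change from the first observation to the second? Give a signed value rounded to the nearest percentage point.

+63 percentage points

First observation: θ = 360°·24.3/29.530 = 296.2°, so f = 0.279.
Second observation: θ = 145.1°, f = 0.910.
Δf = 0.910 − 0.279 = +0.631, i.e. +63 pp.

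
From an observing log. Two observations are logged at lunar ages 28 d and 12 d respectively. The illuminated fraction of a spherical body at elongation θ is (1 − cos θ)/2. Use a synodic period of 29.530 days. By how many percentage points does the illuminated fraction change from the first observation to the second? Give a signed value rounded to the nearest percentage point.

First observation: θ = 360°·28/29.530 = 341.3°, so f = 0.026.
Second observation: θ = 146.3°, f = 0.916.
Δf = 0.916 − 0.026 = +0.890, i.e. +89 pp.

+89 percentage points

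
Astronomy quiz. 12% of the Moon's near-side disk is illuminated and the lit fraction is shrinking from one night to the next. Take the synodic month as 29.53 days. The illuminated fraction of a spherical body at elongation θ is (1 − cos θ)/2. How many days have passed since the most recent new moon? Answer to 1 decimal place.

From f = (1 − cos θ)/2: cos θ = 1 − 2×0.12 = 0.760; arccos → 40.5°.
A waning Moon lies in 180°–360°, so θ = 360° − 40.5° = 319.5°.
At 360°/29.53 d per day, 319.5° corresponds to 26.20 days.

26.2 days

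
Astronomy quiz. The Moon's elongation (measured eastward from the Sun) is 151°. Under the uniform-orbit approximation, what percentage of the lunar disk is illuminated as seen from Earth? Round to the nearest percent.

cos 151° = (-0.875), so f = (1 − (-0.875))/2 = 0.937, i.e. 94%.

94%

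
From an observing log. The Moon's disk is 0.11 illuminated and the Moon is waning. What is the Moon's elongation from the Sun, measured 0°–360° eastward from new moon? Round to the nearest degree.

Invert f = (1 − cos θ)/2 to get cos θ = 1 − 2(0.11) = 0.780, hence θ₀ = arccos 0.780 = 38.7°.
A waning Moon lies in 180°–360°, so θ = 360° − 38.7° = 321.3°.

321°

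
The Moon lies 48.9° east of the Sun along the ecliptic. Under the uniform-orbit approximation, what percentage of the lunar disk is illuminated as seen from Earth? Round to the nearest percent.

17%

f = (1 − cos 48.9°)/2 = (1 − 0.657)/2 ≈ 0.171, i.e. 17%.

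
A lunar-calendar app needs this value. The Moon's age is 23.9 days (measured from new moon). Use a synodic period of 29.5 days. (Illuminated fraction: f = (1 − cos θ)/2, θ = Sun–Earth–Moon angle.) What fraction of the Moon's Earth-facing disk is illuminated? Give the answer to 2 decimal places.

The Moon has covered 23.9/29.5 of its cycle, so θ ≈ 360° × 23.9/29.5 = 291.7°.
cos 291.7° = 0.369, so f = (1 − 0.369)/2 = 0.315.

0.32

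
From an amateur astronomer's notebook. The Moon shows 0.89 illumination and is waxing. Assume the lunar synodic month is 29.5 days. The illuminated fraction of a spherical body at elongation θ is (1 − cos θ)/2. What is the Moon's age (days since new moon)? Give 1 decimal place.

cos θ = 1 − 2f = -0.780, giving a principal value of 141.3°.
Before full moon the principal value applies: θ = 141.3°.
That fraction of the synodic month is 141.3/360 × 29.5 d ≈ 11.58 d.

11.6 days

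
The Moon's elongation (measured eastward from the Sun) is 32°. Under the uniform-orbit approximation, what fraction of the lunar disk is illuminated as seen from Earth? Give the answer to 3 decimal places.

f = (1 − cos 32°)/2 = (1 − 0.848)/2 ≈ 0.076.

0.076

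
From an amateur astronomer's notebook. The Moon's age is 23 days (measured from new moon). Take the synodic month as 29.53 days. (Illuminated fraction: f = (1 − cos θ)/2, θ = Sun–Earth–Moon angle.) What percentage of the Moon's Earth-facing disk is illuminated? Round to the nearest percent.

Phase angle: θ = 360°·(23 d)/(29.53 d) = 280.4°.
cos 280.4° = 0.180, so f = (1 − 0.180)/2 = 0.410, so 41%.

41%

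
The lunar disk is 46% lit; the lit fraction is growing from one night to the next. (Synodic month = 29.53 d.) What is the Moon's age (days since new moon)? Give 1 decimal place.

7.0 days

cos θ = 1 − 2f = 0.080, giving a principal value of 85.4°.
Waxing ⇒ before full, so θ = 85.4°.
Age = 29.53 × 85.4°/360° ≈ 7.01 days.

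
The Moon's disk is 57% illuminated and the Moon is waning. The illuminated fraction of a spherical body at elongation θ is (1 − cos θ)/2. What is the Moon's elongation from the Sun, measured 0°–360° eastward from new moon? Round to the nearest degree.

From f = (1 − cos θ)/2: cos θ = 1 − 2×0.57 = -0.140; arccos → 98.0°.
Waning ⇒ past full, so θ = 360° − 98.0° = 262.0°.

262°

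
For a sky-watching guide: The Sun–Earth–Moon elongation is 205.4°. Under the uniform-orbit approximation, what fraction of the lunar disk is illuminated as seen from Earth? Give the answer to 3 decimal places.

0.952

f = (1 − cos 205.4°)/2 = (1 − (-0.903))/2 ≈ 0.952.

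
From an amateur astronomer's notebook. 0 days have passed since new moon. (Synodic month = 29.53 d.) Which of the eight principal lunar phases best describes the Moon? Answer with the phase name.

At 0/29.53 of the cycle, θ ≈ 0° — the new moon range.

new moon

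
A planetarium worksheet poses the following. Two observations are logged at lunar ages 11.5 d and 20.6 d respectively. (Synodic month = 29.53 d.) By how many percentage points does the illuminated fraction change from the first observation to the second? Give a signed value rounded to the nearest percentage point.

θ₁ = 360° × 11.5/29.53 = 140.2°, f₁ = (1 − cos θ₁)/2 = 0.884.
θ₂ = 360° × 20.6/29.53 = 251.1°, f₂ = (1 − cos θ₂)/2 = 0.662.
Change = f₂ − f₁ = -0.222 → -22 percentage points.

-22 percentage points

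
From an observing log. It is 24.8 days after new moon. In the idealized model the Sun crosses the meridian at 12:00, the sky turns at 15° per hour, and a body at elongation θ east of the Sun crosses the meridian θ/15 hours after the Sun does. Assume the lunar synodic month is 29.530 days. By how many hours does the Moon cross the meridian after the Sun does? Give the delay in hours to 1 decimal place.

20.2 h

Phase angle: θ = 360°·(24.8 d)/(29.530 d) = 302.3°.
The Moon trails the Sun by θ/15 = 302.3/15 ≈ 20.16 hours.
So the Moon crosses the meridian 20.16 h after the Sun.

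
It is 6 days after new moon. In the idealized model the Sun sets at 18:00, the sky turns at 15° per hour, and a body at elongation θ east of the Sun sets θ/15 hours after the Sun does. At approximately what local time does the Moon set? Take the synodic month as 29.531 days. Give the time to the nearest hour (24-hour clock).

The Moon has covered 6/29.531 of its cycle, so θ ≈ 360° × 6/29.531 = 73.1°.
At 15° of sky rotation per hour, 73.1° corresponds to a 4.88 h lag.
18:00 + 4.88 h ≈ 22:53 → 23:00 to the nearest hour.

23:00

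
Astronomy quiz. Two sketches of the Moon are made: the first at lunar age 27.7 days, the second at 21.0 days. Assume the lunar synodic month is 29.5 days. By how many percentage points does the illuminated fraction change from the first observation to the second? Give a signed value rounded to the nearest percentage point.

+58 percentage points

θ₁ = 360° × 27.7/29.5 = 338.0°, f₁ = (1 − cos θ₁)/2 = 0.036.
θ₂ = 360° × 21.0/29.5 = 256.3°, f₂ = (1 − cos θ₂)/2 = 0.619.
Change = f₂ − f₁ = +0.582 → +58 percentage points.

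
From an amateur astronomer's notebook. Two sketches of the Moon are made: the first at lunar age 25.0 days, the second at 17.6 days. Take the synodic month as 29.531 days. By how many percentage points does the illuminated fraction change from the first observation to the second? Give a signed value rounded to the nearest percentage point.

+70 pp

First observation: θ = 360°·25.0/29.531 = 304.8°, so f = 0.215.
Second observation: θ = 214.6°, f = 0.912.
Δf = 0.912 − 0.215 = +0.697, i.e. +70 pp.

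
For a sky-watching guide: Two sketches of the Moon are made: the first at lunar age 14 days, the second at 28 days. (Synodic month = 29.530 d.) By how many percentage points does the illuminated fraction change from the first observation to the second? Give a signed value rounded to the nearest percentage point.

θ₁ = 360° × 14/29.530 = 170.7°, f₁ = (1 − cos θ₁)/2 = 0.993.
θ₂ = 360° × 28/29.530 = 341.3°, f₂ = (1 − cos θ₂)/2 = 0.026.
Change = f₂ − f₁ = -0.967 → -97 percentage points.

-97 percentage points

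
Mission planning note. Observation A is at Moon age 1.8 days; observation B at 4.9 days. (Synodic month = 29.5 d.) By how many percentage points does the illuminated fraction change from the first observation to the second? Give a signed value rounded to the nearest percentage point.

+21 percentage points

θ₁ = 360° × 1.8/29.5 = 22.0°, f₁ = (1 − cos θ₁)/2 = 0.036.
θ₂ = 360° × 4.9/29.5 = 59.8°, f₂ = (1 − cos θ₂)/2 = 0.248.
Change = f₂ − f₁ = +0.212 → +21 percentage points.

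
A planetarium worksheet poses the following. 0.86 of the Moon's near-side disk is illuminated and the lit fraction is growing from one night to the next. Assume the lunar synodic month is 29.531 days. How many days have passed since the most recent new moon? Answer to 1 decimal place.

Invert f = (1 − cos θ)/2 to get cos θ = 1 − 2(0.86) = -0.720, hence θ₀ = arccos -0.720 = 136.1°.
Before full moon the principal value applies: θ = 136.1°.
Age = 29.531 × 136.1°/360° ≈ 11.16 days.

11.2 days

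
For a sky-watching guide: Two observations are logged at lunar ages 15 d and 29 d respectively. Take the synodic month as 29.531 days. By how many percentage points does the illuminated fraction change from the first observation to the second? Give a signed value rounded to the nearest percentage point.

-100 pp

θ₁ = 360° × 15/29.531 = 182.9°, f₁ = (1 − cos θ₁)/2 = 0.999.
θ₂ = 360° × 29/29.531 = 353.5°, f₂ = (1 − cos θ₂)/2 = 0.003.
Change = f₂ − f₁ = -0.996 → -100 percentage points.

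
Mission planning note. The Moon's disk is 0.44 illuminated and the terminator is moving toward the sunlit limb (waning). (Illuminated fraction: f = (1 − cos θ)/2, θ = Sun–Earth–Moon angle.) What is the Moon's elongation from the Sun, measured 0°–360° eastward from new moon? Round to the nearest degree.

From f = (1 − cos θ)/2: cos θ = 1 − 2×0.44 = 0.120; arccos → 83.1°.
A waning Moon lies in 180°–360°, so θ = 360° − 83.1° = 276.9°.

277°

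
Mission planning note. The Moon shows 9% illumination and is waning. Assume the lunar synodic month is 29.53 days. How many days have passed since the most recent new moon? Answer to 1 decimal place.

From f = (1 − cos θ)/2: cos θ = 1 − 2×0.09 = 0.820; arccos → 34.9°.
Waning ⇒ past full, so θ = 360° − 34.9° = 325.1°.
Age = 29.53 × 325.1°/360° ≈ 26.67 days.

26.7 days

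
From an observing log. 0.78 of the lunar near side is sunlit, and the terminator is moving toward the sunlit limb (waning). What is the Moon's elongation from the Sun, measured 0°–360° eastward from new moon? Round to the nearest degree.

236°

Invert f = (1 − cos θ)/2 to get cos θ = 1 − 2(0.78) = -0.560, hence θ₀ = arccos -0.560 = 124.1°.
Waning ⇒ past full, so θ = 360° − 124.1° = 235.9°.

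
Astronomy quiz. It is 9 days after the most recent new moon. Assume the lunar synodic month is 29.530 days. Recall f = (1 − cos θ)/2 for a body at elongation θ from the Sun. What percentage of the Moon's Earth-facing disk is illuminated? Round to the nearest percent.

67%

The Moon has covered 9/29.530 of its cycle, so θ ≈ 360° × 9/29.530 = 109.7°.
With cos θ = (-0.337), the lit fraction is (1 − (-0.337))/2 ≈ 0.669, so 67%.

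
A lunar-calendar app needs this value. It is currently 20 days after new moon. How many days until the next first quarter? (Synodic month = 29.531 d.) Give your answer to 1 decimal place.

16.9 days

First quarter occurs at elongation 90°, i.e. at age 29.531 × 90/360 = 7.383 d.
Already past this cycle's first quarter; the next is at 7.383 + 29.531 = 36.914 d, so 36.914 − 20 = 16.914 days.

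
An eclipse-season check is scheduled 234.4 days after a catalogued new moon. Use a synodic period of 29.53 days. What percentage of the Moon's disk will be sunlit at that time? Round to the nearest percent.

4%

234.4 d spans 7 complete synodic months (7 × 29.53 = 206.71 d) plus 27.69 d.
Elongation θ = 360° × 27.69/29.53 ≈ 337.6°.
cos 337.6° = 0.924, so f = (1 − 0.924)/2 = 0.038, so 4%.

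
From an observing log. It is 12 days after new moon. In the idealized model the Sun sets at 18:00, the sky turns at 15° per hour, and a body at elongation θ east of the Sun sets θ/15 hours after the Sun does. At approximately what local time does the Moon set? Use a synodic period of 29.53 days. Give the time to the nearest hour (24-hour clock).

04:00

Elongation θ = 360° × 12/29.53 ≈ 146.3°.
At 15° of sky rotation per hour, 146.3° corresponds to a 9.75 h lag.
18:00 + 9.75 h ≈ 03:45 → 04:00 to the nearest hour.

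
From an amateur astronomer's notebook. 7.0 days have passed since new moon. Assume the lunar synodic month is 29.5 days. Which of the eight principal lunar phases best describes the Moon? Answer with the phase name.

first quarter

θ ≈ 360° × 7.0/29.5 = 85°, which falls in the first quarter sector.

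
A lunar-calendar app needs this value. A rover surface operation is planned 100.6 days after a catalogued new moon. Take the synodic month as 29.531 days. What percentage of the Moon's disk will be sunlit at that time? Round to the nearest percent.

92%

Reduce mod P: 100.6 − 3×29.531 = 12.01 d into the current lunation.
The Moon has covered 12.01/29.531 of its cycle, so θ ≈ 360° × 12.01/29.531 = 146.4°.
Illuminated fraction = (1 − cos 146.4°)/2 = (1 − (-0.833))/2 ≈ 0.916, so 92%.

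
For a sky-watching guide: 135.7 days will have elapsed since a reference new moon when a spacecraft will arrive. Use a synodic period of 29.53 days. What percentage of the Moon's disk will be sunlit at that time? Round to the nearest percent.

135.7/29.53 = 4.595 lunations, so 4 complete cycles and 17.58 d into the next.
The Moon has covered 17.58/29.53 of its cycle, so θ ≈ 360° × 17.58/29.53 = 214.3°.
With cos θ = (-0.826), the lit fraction is (1 − (-0.826))/2 ≈ 0.913, so 91%.

91%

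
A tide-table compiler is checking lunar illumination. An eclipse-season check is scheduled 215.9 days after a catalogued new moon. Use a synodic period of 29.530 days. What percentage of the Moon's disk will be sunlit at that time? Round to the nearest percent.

69%

Reduce mod P: 215.9 − 7×29.530 = 9.19 d into the current lunation.
Phase angle: θ = 360°·(9.19 d)/(29.530 d) = 112.0°.
Illuminated fraction = (1 − cos 112.0°)/2 = (1 − (-0.375))/2 ≈ 0.688, so 69%.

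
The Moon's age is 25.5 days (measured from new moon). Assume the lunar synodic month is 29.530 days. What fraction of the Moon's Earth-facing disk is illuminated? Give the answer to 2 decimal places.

0.17

Phase angle: θ = 360°·(25.5 d)/(29.530 d) = 310.9°.
With cos θ = 0.654, the lit fraction is (1 − 0.654)/2 ≈ 0.173.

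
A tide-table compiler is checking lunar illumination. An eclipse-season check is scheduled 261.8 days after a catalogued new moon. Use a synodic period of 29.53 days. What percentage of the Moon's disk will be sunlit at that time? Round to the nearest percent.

261.8/29.53 = 8.866 lunations, so 8 complete cycles and 25.56 d into the next.
The Moon has covered 25.56/29.53 of its cycle, so θ ≈ 360° × 25.56/29.53 = 311.6°.
With cos θ = 0.664, the lit fraction is (1 − 0.664)/2 ≈ 0.168, so 17%.

17%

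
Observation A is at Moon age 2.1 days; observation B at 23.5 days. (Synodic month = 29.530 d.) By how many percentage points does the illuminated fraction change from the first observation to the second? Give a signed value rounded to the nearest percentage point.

+31 percentage points

θ₁ = 360° × 2.1/29.530 = 25.6°, f₁ = (1 − cos θ₁)/2 = 0.049.
θ₂ = 360° × 23.5/29.530 = 286.5°, f₂ = (1 − cos θ₂)/2 = 0.358.
Change = f₂ − f₁ = +0.309 → +31 percentage points.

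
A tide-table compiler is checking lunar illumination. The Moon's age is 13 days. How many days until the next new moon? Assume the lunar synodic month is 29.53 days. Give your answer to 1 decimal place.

The next new moon completes the synodic month: 29.53 − 13 = 16.530 days.

16.5 days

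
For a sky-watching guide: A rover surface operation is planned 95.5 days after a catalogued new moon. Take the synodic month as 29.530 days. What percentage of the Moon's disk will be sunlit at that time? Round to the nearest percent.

95.5/29.530 = 3.234 lunations, so 3 complete cycles and 6.91 d into the next.
Elongation θ = 360° × 6.91/29.530 ≈ 84.2°.
cos 84.2° = 0.100, so f = (1 − 0.100)/2 = 0.450, so 45%.

45%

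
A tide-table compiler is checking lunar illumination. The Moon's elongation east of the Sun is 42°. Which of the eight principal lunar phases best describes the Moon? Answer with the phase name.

waxing crescent

42° lies in the waxing crescent sector of the 8-phase cycle.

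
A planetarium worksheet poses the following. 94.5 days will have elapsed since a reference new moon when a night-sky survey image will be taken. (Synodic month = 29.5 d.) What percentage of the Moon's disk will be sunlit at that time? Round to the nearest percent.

36%

94.5/29.5 = 3.203 lunations, so 3 complete cycles and 6.00 d into the next.
The Moon has covered 6.00/29.5 of its cycle, so θ ≈ 360° × 6.00/29.5 = 73.2°.
With cos θ = 0.289, the lit fraction is (1 − 0.289)/2 ≈ 0.356, so 36%.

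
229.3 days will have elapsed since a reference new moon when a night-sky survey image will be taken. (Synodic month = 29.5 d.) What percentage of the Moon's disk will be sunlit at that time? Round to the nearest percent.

43%

229.3/29.5 = 7.773 lunations, so 7 complete cycles and 22.80 d into the next.
Phase angle: θ = 360°·(22.80 d)/(29.5 d) = 278.2°.
Illuminated fraction = (1 − cos 278.2°)/2 = (1 − 0.143)/2 ≈ 0.428, so 43%.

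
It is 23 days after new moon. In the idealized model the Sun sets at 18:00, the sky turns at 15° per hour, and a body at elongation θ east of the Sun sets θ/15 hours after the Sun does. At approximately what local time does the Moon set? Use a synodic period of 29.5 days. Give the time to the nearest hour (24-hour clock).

13:00

The Moon has covered 23/29.5 of its cycle, so θ ≈ 360° × 23/29.5 = 280.7°.
At 15° of sky rotation per hour, 280.7° corresponds to a 18.71 h lag.
18:00 + 18.71 h ≈ 12:43 → 13:00 to the nearest hour.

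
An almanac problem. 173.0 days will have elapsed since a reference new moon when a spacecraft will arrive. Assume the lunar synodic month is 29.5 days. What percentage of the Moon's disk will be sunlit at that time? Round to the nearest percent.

Reduce mod P: 173.0 − 5×29.5 = 25.50 d into the current lunation.
Phase angle: θ = 360°·(25.50 d)/(29.5 d) = 311.2°.
Illuminated fraction = (1 − cos 311.2°)/2 = (1 − 0.659)/2 ≈ 0.171, so 17%.

17%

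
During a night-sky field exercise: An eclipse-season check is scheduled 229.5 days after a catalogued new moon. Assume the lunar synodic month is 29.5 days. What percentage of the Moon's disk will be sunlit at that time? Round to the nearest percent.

41%

229.5 d spans 7 complete synodic months (7 × 29.5 = 206.50 d) plus 23.00 d.
Elongation θ = 360° × 23.00/29.5 ≈ 280.7°.
Illuminated fraction = (1 − cos 280.7°)/2 = (1 − 0.185)/2 ≈ 0.407, so 41%.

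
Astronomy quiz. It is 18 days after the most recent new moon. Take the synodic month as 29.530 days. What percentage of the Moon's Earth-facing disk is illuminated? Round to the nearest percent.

Elongation θ = 360° × 18/29.530 ≈ 219.4°.
With cos θ = (-0.772), the lit fraction is (1 − (-0.772))/2 ≈ 0.886, so 89%.

89%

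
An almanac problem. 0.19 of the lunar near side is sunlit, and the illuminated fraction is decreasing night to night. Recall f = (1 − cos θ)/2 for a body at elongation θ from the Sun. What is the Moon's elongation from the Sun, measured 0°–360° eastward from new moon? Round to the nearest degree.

cos θ = 1 − 2f = 0.620, giving a principal value of 51.7°.
A waning Moon lies in 180°–360°, so θ = 360° − 51.7° = 308.3°.

308°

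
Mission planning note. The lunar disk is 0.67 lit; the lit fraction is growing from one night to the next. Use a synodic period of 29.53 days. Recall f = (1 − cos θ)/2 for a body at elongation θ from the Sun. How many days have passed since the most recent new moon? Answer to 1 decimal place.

cos θ = 1 − 2f = -0.340, giving a principal value of 109.9°.
The Moon is waxing (0°–180°), so θ = 109.9° directly.
At 360°/29.53 d per day, 109.9° corresponds to 9.01 days.

9.0 days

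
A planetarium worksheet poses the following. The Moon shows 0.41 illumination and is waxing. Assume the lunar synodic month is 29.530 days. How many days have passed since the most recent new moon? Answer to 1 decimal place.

cos θ = 1 − 2f = 0.180, giving a principal value of 79.6°.
Before full moon the principal value applies: θ = 79.6°.
Age = 29.530 × 79.6°/360° ≈ 6.53 days.

6.5 days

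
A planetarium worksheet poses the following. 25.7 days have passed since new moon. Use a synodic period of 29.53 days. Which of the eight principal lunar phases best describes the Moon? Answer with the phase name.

θ ≈ 360° × 25.7/29.53 = 313°, which falls in the waning crescent sector.

waning crescent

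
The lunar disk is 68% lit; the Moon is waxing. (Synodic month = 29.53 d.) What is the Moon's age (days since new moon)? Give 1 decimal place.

cos θ = 1 − 2f = -0.360, giving a principal value of 111.1°.
Waxing ⇒ before full, so θ = 111.1°.
Age = 29.53 × 111.1°/360° ≈ 9.11 days.

9.1 days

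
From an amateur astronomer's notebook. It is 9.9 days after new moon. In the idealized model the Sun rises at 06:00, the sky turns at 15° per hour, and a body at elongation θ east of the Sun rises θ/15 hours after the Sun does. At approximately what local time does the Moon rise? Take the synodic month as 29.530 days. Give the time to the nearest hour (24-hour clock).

14:00

Elongation θ = 360° × 9.9/29.530 ≈ 120.7°.
Delay after the Sun = 120.7° / (15°/h) ≈ 8.05 h.
06:00 + 8.05 h ≈ 14:03 → 14:00 to the nearest hour.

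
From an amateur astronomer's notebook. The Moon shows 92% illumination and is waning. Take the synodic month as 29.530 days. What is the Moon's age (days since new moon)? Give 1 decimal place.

17.5 days

Invert f = (1 − cos θ)/2 to get cos θ = 1 − 2(0.92) = -0.840, hence θ₀ = arccos -0.840 = 147.1°.
Since the Moon is past full (waning), take the reflex angle: θ = 360° − 147.1° = 212.9°.
At 360°/29.530 d per day, 212.9° corresponds to 17.46 days.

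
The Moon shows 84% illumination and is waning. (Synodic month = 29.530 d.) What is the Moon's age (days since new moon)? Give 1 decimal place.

From f = (1 − cos θ)/2: cos θ = 1 − 2×0.84 = -0.680; arccos → 132.8°.
Since the Moon is past full (waning), take the reflex angle: θ = 360° − 132.8° = 227.2°.
Age = 29.530 × 227.2°/360° ≈ 18.63 days.

18.6 days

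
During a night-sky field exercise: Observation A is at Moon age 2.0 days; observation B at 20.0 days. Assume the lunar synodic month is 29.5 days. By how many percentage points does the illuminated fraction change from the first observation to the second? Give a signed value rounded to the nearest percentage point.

First observation: θ = 360°·2.0/29.5 = 24.4°, so f = 0.045.
Second observation: θ = 244.1°, f = 0.719.
Δf = 0.719 − 0.045 = +0.674, i.e. +67 pp.

+67 percentage points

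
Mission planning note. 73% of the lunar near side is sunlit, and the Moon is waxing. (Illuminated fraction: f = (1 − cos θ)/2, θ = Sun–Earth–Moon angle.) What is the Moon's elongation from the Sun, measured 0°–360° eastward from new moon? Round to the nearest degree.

117°

From f = (1 − cos θ)/2: cos θ = 1 − 2×0.73 = -0.460; arccos → 117.4°.
Before full moon the principal value applies: θ = 117.4°.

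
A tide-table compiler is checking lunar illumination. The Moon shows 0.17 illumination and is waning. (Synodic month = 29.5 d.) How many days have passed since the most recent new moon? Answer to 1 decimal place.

25.5 days

Invert f = (1 − cos θ)/2 to get cos θ = 1 − 2(0.17) = 0.660, hence θ₀ = arccos 0.660 = 48.7°.
A waning Moon lies in 180°–360°, so θ = 360° − 48.7° = 311.3°.
Age = 29.5 × 311.3°/360° ≈ 25.51 days.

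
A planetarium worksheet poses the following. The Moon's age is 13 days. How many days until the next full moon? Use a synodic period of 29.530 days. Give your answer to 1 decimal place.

Full moon occurs at elongation 180°, i.e. at age 29.530 × 180/360 = 14.765 d.
That is 14.765 − 13 = 1.765 days ahead.

1.8 days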